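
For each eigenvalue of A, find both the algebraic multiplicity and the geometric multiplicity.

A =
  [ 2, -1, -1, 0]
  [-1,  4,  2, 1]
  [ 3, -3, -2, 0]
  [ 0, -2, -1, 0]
λ = 1: alg = 4, geom = 2

Step 1 — factor the characteristic polynomial to read off the algebraic multiplicities:
  χ_A(x) = (x - 1)^4

Step 2 — compute geometric multiplicities via the rank-nullity identity g(λ) = n − rank(A − λI):
  rank(A − (1)·I) = 2, so dim ker(A − (1)·I) = n − 2 = 2

Summary:
  λ = 1: algebraic multiplicity = 4, geometric multiplicity = 2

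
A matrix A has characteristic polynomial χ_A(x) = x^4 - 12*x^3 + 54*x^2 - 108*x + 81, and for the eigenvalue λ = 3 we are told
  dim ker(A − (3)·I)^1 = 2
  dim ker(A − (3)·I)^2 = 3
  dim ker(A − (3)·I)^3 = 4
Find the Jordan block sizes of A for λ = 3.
Block sizes for λ = 3: [3, 1]

From the dimensions of kernels of powers, the number of Jordan blocks of size at least j is d_j − d_{j−1} where d_j = dim ker(N^j) (with d_0 = 0). Computing the differences gives [2, 1, 1].
The number of blocks of size exactly k is (#blocks of size ≥ k) − (#blocks of size ≥ k + 1), so the partition is: 1 block(s) of size 1, 1 block(s) of size 3.
In nonincreasing order the block sizes are [3, 1].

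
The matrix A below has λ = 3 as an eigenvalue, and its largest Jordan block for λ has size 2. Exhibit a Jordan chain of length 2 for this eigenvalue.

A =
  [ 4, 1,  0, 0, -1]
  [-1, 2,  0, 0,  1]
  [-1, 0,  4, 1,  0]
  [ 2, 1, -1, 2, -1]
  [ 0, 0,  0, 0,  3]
A Jordan chain for λ = 3 of length 2:
v_1 = (1, -1, -1, 2, 0)ᵀ
v_2 = (1, 0, 0, 0, 0)ᵀ

Let N = A − (3)·I. We want v_2 with N^2 v_2 = 0 but N^1 v_2 ≠ 0; then v_{j-1} := N · v_j for j = 2, …, 2.

Pick v_2 = (1, 0, 0, 0, 0)ᵀ.
Then v_1 = N · v_2 = (1, -1, -1, 2, 0)ᵀ.

Sanity check: (A − (3)·I) v_1 = (0, 0, 0, 0, 0)ᵀ = 0. ✓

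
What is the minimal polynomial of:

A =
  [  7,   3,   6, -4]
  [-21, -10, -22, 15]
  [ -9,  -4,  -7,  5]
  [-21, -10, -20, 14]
x^3 - 3*x^2 + 3*x - 1

The characteristic polynomial is χ_A(x) = (x - 1)^4, so the eigenvalues are known. The minimal polynomial is
  m_A(x) = Π_λ (x − λ)^{k_λ}
where k_λ is the size of the *largest* Jordan block for λ (equivalently, the smallest k with (A − λI)^k v = 0 for every generalised eigenvector v of λ).

  λ = 1: largest Jordan block has size 3, contributing (x − 1)^3

So m_A(x) = (x - 1)^3 = x^3 - 3*x^2 + 3*x - 1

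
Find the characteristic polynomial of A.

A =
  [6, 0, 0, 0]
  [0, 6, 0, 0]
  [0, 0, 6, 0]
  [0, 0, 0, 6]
x^4 - 24*x^3 + 216*x^2 - 864*x + 1296

Expanding det(x·I − A) (e.g. by cofactor expansion or by noting that A is similar to its Jordan form J, which has the same characteristic polynomial as A) gives
  χ_A(x) = x^4 - 24*x^3 + 216*x^2 - 864*x + 1296
which factors as (x - 6)^4. The eigenvalues (with algebraic multiplicities) are λ = 6 with multiplicity 4.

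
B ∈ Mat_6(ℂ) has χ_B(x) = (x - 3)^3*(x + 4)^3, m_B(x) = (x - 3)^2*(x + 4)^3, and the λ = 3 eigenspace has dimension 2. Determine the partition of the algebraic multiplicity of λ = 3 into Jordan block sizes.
Block sizes for λ = 3: [2, 1]

Step 1 — from the characteristic polynomial, algebraic multiplicity of λ = 3 is 3. From dim ker(B − (3)·I) = 2, there are exactly 2 Jordan blocks for λ = 3.
Step 2 — from the minimal polynomial, the factor (x − 3)^2 tells us the largest block for λ = 3 has size 2.
Step 3 — with total size 3, 2 blocks, and largest block 2, the block sizes (in nonincreasing order) are [2, 1].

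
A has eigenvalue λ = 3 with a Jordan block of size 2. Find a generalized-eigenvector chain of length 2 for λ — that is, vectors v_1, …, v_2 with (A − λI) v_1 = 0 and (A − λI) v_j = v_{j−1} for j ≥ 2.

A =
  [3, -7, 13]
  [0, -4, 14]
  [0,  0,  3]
A Jordan chain for λ = 3 of length 2:
v_1 = (-1, 0, 0)ᵀ
v_2 = (0, 2, 1)ᵀ

Let N = A − (3)·I. We want v_2 with N^2 v_2 = 0 but N^1 v_2 ≠ 0; then v_{j-1} := N · v_j for j = 2, …, 2.

Pick v_2 = (0, 2, 1)ᵀ.
Then v_1 = N · v_2 = (-1, 0, 0)ᵀ.

Sanity check: (A − (3)·I) v_1 = (0, 0, 0)ᵀ = 0. ✓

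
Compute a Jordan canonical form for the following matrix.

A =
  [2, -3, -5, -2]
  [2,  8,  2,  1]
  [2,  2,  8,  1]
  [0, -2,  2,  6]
J_2(6) ⊕ J_2(6)

The characteristic polynomial is
  det(x·I − A) = x^4 - 24*x^3 + 216*x^2 - 864*x + 1296 = (x - 6)^4

Eigenvalues and multiplicities (the geometric multiplicity of λ is n − rank(A − λI), which equals the number of Jordan blocks for λ):
  λ = 6: algebraic multiplicity = 4, geometric multiplicity = 2

Determining the block sizes for each eigenvalue:
  λ = 6: with am = 4 and gm = 2, the partition is not yet determined (e.g. several partitions of 4 into 2 parts exist). Let N = A − (6)·I. Computing rank(N^1) = 2, rank(N^2) = 0; the number of blocks of size ≥ j is rank(N^{j−1}) − rank(N^j), giving [2, 2]. So we have 2 block(s) of size 2 → block sizes [2, 2]

Assembling the blocks gives a Jordan form
J =
  [6, 1, 0, 0]
  [0, 6, 0, 0]
  [0, 0, 6, 1]
  [0, 0, 0, 6]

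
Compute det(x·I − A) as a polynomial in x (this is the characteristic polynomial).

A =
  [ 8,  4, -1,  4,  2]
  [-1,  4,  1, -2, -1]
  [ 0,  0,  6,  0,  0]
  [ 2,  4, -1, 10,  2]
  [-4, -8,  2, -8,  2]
x^5 - 30*x^4 + 360*x^3 - 2160*x^2 + 6480*x - 7776

Expanding det(x·I − A) (e.g. by cofactor expansion or by noting that A is similar to its Jordan form J, which has the same characteristic polynomial as A) gives
  χ_A(x) = x^5 - 30*x^4 + 360*x^3 - 2160*x^2 + 6480*x - 7776
which factors as (x - 6)^5. The eigenvalues (with algebraic multiplicities) are λ = 6 with multiplicity 5.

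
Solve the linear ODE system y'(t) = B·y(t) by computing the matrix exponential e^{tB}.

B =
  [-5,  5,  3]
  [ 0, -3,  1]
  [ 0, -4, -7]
e^{tB} =
  [exp(-5*t), -t^2*exp(-5*t) + 5*t*exp(-5*t), -t^2*exp(-5*t)/2 + 3*t*exp(-5*t)]
  [0, 2*t*exp(-5*t) + exp(-5*t), t*exp(-5*t)]
  [0, -4*t*exp(-5*t), -2*t*exp(-5*t) + exp(-5*t)]

Strategy: write B = P · J · P⁻¹ where J is a Jordan canonical form, so e^{tB} = P · e^{tJ} · P⁻¹, and e^{tJ} can be computed block-by-block.

B has Jordan form
J =
  [-5,  1,  0]
  [ 0, -5,  1]
  [ 0,  0, -5]
(up to reordering of blocks).

Per-block formulas:
  For a 3×3 Jordan block J_3(-5): exp(t · J_3(-5)) = e^(-5t)·(I + t·N + (t^2/2)·N^2), where N is the 3×3 nilpotent shift.

After assembling e^{tJ} and conjugating by P, we get:

e^{tB} =
  [exp(-5*t), -t^2*exp(-5*t) + 5*t*exp(-5*t), -t^2*exp(-5*t)/2 + 3*t*exp(-5*t)]
  [0, 2*t*exp(-5*t) + exp(-5*t), t*exp(-5*t)]
  [0, -4*t*exp(-5*t), -2*t*exp(-5*t) + exp(-5*t)]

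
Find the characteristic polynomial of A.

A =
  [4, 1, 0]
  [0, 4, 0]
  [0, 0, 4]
x^3 - 12*x^2 + 48*x - 64

Expanding det(x·I − A) (e.g. by cofactor expansion or by noting that A is similar to its Jordan form J, which has the same characteristic polynomial as A) gives
  χ_A(x) = x^3 - 12*x^2 + 48*x - 64
which factors as (x - 4)^3. The eigenvalues (with algebraic multiplicities) are λ = 4 with multiplicity 3.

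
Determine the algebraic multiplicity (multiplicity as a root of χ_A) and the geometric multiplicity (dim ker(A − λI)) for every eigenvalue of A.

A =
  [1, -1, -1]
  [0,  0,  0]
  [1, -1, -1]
λ = 0: alg = 3, geom = 2

Step 1 — factor the characteristic polynomial to read off the algebraic multiplicities:
  χ_A(x) = x^3

Step 2 — compute geometric multiplicities via the rank-nullity identity g(λ) = n − rank(A − λI):
  rank(A − (0)·I) = 1, so dim ker(A − (0)·I) = n − 1 = 2

Summary:
  λ = 0: algebraic multiplicity = 3, geometric multiplicity = 2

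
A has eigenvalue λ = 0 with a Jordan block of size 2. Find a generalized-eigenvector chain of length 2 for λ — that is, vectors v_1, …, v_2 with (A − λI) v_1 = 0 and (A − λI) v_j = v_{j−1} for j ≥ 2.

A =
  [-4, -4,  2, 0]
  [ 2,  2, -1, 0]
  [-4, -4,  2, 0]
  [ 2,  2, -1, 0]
A Jordan chain for λ = 0 of length 2:
v_1 = (-4, 2, -4, 2)ᵀ
v_2 = (1, 0, 0, 0)ᵀ

Let N = A − (0)·I. We want v_2 with N^2 v_2 = 0 but N^1 v_2 ≠ 0; then v_{j-1} := N · v_j for j = 2, …, 2.

Pick v_2 = (1, 0, 0, 0)ᵀ.
Then v_1 = N · v_2 = (-4, 2, -4, 2)ᵀ.

Sanity check: (A − (0)·I) v_1 = (0, 0, 0, 0)ᵀ = 0. ✓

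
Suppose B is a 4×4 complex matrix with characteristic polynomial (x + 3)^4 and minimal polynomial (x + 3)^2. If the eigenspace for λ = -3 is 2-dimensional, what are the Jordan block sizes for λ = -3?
Block sizes for λ = -3: [2, 2]

Step 1 — from the characteristic polynomial, algebraic multiplicity of λ = -3 is 4. From dim ker(B − (-3)·I) = 2, there are exactly 2 Jordan blocks for λ = -3.
Step 2 — from the minimal polynomial, the factor (x + 3)^2 tells us the largest block for λ = -3 has size 2.
Step 3 — with total size 4, 2 blocks, and largest block 2, the block sizes (in nonincreasing order) are [2, 2].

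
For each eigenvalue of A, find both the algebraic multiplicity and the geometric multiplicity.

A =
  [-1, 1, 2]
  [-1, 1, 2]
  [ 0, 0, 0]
λ = 0: alg = 3, geom = 2

Step 1 — factor the characteristic polynomial to read off the algebraic multiplicities:
  χ_A(x) = x^3

Step 2 — compute geometric multiplicities via the rank-nullity identity g(λ) = n − rank(A − λI):
  rank(A − (0)·I) = 1, so dim ker(A − (0)·I) = n − 1 = 2

Summary:
  λ = 0: algebraic multiplicity = 3, geometric multiplicity = 2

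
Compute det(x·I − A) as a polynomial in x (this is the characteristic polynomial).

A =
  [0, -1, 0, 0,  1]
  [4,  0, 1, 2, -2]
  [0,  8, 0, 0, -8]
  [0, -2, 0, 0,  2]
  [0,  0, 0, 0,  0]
x^5

Expanding det(x·I − A) (e.g. by cofactor expansion or by noting that A is similar to its Jordan form J, which has the same characteristic polynomial as A) gives
  χ_A(x) = x^5
which factors as x^5. The eigenvalues (with algebraic multiplicities) are λ = 0 with multiplicity 5.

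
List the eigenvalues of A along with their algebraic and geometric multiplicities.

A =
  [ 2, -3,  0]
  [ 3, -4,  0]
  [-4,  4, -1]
λ = -1: alg = 3, geom = 2

Step 1 — factor the characteristic polynomial to read off the algebraic multiplicities:
  χ_A(x) = (x + 1)^3

Step 2 — compute geometric multiplicities via the rank-nullity identity g(λ) = n − rank(A − λI):
  rank(A − (-1)·I) = 1, so dim ker(A − (-1)·I) = n − 1 = 2

Summary:
  λ = -1: algebraic multiplicity = 3, geometric multiplicity = 2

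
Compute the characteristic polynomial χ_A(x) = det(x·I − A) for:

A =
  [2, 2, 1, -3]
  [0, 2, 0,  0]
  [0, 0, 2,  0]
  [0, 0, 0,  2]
x^4 - 8*x^3 + 24*x^2 - 32*x + 16

Expanding det(x·I − A) (e.g. by cofactor expansion or by noting that A is similar to its Jordan form J, which has the same characteristic polynomial as A) gives
  χ_A(x) = x^4 - 8*x^3 + 24*x^2 - 32*x + 16
which factors as (x - 2)^4. The eigenvalues (with algebraic multiplicities) are λ = 2 with multiplicity 4.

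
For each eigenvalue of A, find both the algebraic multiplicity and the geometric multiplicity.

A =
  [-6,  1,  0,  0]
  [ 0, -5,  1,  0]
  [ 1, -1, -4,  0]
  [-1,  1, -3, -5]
λ = -5: alg = 4, geom = 2

Step 1 — factor the characteristic polynomial to read off the algebraic multiplicities:
  χ_A(x) = (x + 5)^4

Step 2 — compute geometric multiplicities via the rank-nullity identity g(λ) = n − rank(A − λI):
  rank(A − (-5)·I) = 2, so dim ker(A − (-5)·I) = n − 2 = 2

Summary:
  λ = -5: algebraic multiplicity = 4, geometric multiplicity = 2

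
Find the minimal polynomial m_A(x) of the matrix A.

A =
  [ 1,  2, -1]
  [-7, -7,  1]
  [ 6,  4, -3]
x^3 + 9*x^2 + 27*x + 27

The characteristic polynomial is χ_A(x) = (x + 3)^3, so the eigenvalues are known. The minimal polynomial is
  m_A(x) = Π_λ (x − λ)^{k_λ}
where k_λ is the size of the *largest* Jordan block for λ (equivalently, the smallest k with (A − λI)^k v = 0 for every generalised eigenvector v of λ).

  λ = -3: largest Jordan block has size 3, contributing (x + 3)^3

So m_A(x) = (x + 3)^3 = x^3 + 9*x^2 + 27*x + 27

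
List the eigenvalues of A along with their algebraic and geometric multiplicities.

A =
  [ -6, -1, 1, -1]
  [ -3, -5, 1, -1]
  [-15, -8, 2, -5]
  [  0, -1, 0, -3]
λ = -3: alg = 4, geom = 2

Step 1 — factor the characteristic polynomial to read off the algebraic multiplicities:
  χ_A(x) = (x + 3)^4

Step 2 — compute geometric multiplicities via the rank-nullity identity g(λ) = n − rank(A − λI):
  rank(A − (-3)·I) = 2, so dim ker(A − (-3)·I) = n − 2 = 2

Summary:
  λ = -3: algebraic multiplicity = 4, geometric multiplicity = 2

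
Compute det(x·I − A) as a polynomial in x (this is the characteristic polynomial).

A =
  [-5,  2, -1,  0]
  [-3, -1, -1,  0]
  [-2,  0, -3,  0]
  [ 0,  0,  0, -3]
x^4 + 12*x^3 + 54*x^2 + 108*x + 81

Expanding det(x·I − A) (e.g. by cofactor expansion or by noting that A is similar to its Jordan form J, which has the same characteristic polynomial as A) gives
  χ_A(x) = x^4 + 12*x^3 + 54*x^2 + 108*x + 81
which factors as (x + 3)^4. The eigenvalues (with algebraic multiplicities) are λ = -3 with multiplicity 4.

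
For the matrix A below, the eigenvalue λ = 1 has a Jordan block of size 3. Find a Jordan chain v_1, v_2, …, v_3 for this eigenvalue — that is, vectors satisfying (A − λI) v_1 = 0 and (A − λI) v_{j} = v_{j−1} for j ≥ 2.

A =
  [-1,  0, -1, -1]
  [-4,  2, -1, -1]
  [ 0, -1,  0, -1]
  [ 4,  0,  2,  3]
A Jordan chain for λ = 1 of length 3:
v_1 = (1, 2, 0, -2)ᵀ
v_2 = (0, 1, -1, 0)ᵀ
v_3 = (0, 1, 0, 0)ᵀ

Let N = A − (1)·I. We want v_3 with N^3 v_3 = 0 but N^2 v_3 ≠ 0; then v_{j-1} := N · v_j for j = 3, …, 2.

Pick v_3 = (0, 1, 0, 0)ᵀ.
Then v_2 = N · v_3 = (0, 1, -1, 0)ᵀ.
Then v_1 = N · v_2 = (1, 2, 0, -2)ᵀ.

Sanity check: (A − (1)·I) v_1 = (0, 0, 0, 0)ᵀ = 0. ✓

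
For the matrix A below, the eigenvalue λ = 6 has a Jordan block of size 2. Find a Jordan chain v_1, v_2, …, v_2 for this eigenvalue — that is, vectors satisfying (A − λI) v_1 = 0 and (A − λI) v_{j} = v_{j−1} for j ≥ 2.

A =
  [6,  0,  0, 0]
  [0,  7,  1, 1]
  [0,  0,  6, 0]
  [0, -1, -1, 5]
A Jordan chain for λ = 6 of length 2:
v_1 = (0, 1, 0, -1)ᵀ
v_2 = (0, 1, 0, 0)ᵀ

Let N = A − (6)·I. We want v_2 with N^2 v_2 = 0 but N^1 v_2 ≠ 0; then v_{j-1} := N · v_j for j = 2, …, 2.

Pick v_2 = (0, 1, 0, 0)ᵀ.
Then v_1 = N · v_2 = (0, 1, 0, -1)ᵀ.

Sanity check: (A − (6)·I) v_1 = (0, 0, 0, 0)ᵀ = 0. ✓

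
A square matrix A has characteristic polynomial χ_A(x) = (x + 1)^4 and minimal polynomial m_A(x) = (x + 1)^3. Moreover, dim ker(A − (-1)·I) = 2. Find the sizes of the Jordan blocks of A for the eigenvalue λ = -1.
Block sizes for λ = -1: [3, 1]

Step 1 — from the characteristic polynomial, algebraic multiplicity of λ = -1 is 4. From dim ker(A − (-1)·I) = 2, there are exactly 2 Jordan blocks for λ = -1.
Step 2 — from the minimal polynomial, the factor (x + 1)^3 tells us the largest block for λ = -1 has size 3.
Step 3 — with total size 4, 2 blocks, and largest block 3, the block sizes (in nonincreasing order) are [3, 1].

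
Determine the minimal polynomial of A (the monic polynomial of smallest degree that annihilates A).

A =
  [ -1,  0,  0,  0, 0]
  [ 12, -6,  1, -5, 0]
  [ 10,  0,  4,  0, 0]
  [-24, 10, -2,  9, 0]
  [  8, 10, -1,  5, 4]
x^3 - 7*x^2 + 8*x + 16

The characteristic polynomial is χ_A(x) = (x - 4)^3*(x + 1)^2, so the eigenvalues are known. The minimal polynomial is
  m_A(x) = Π_λ (x − λ)^{k_λ}
where k_λ is the size of the *largest* Jordan block for λ (equivalently, the smallest k with (A − λI)^k v = 0 for every generalised eigenvector v of λ).

  λ = -1: largest Jordan block has size 1, contributing (x + 1)
  λ = 4: largest Jordan block has size 2, contributing (x − 4)^2

So m_A(x) = (x - 4)^2*(x + 1) = x^3 - 7*x^2 + 8*x + 16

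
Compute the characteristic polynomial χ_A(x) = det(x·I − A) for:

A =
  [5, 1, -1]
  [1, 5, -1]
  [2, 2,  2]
x^3 - 12*x^2 + 48*x - 64

Expanding det(x·I − A) (e.g. by cofactor expansion or by noting that A is similar to its Jordan form J, which has the same characteristic polynomial as A) gives
  χ_A(x) = x^3 - 12*x^2 + 48*x - 64
which factors as (x - 4)^3. The eigenvalues (with algebraic multiplicities) are λ = 4 with multiplicity 3.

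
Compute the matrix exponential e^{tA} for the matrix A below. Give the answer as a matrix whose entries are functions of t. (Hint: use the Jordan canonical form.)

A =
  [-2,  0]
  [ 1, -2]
e^{tA} =
  [exp(-2*t), 0]
  [t*exp(-2*t), exp(-2*t)]

Strategy: write A = P · J · P⁻¹ where J is a Jordan canonical form, so e^{tA} = P · e^{tJ} · P⁻¹, and e^{tJ} can be computed block-by-block.

A has Jordan form
J =
  [-2,  1]
  [ 0, -2]
(up to reordering of blocks).

Per-block formulas:
  For a 2×2 Jordan block J_2(-2): exp(t · J_2(-2)) = e^(-2t)·(I + t·N), where N is the 2×2 nilpotent shift.

After assembling e^{tJ} and conjugating by P, we get:

e^{tA} =
  [exp(-2*t), 0]
  [t*exp(-2*t), exp(-2*t)]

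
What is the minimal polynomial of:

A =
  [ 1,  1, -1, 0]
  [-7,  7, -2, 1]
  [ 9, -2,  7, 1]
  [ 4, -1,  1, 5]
x^2 - 10*x + 25

The characteristic polynomial is χ_A(x) = (x - 5)^4, so the eigenvalues are known. The minimal polynomial is
  m_A(x) = Π_λ (x − λ)^{k_λ}
where k_λ is the size of the *largest* Jordan block for λ (equivalently, the smallest k with (A − λI)^k v = 0 for every generalised eigenvector v of λ).

  λ = 5: largest Jordan block has size 2, contributing (x − 5)^2

So m_A(x) = (x - 5)^2 = x^2 - 10*x + 25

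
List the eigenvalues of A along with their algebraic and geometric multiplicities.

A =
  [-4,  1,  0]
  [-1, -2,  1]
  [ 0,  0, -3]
λ = -3: alg = 3, geom = 1

Step 1 — factor the characteristic polynomial to read off the algebraic multiplicities:
  χ_A(x) = (x + 3)^3

Step 2 — compute geometric multiplicities via the rank-nullity identity g(λ) = n − rank(A − λI):
  rank(A − (-3)·I) = 2, so dim ker(A − (-3)·I) = n − 2 = 1

Summary:
  λ = -3: algebraic multiplicity = 3, geometric multiplicity = 1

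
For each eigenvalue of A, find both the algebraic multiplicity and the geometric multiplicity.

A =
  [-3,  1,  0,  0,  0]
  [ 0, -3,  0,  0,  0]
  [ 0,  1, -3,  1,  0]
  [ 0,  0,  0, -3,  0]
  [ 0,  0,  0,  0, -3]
λ = -3: alg = 5, geom = 3

Step 1 — factor the characteristic polynomial to read off the algebraic multiplicities:
  χ_A(x) = (x + 3)^5

Step 2 — compute geometric multiplicities via the rank-nullity identity g(λ) = n − rank(A − λI):
  rank(A − (-3)·I) = 2, so dim ker(A − (-3)·I) = n − 2 = 3

Summary:
  λ = -3: algebraic multiplicity = 5, geometric multiplicity = 3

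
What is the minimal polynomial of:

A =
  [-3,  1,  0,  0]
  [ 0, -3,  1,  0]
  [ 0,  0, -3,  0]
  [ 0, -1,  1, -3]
x^3 + 9*x^2 + 27*x + 27

The characteristic polynomial is χ_A(x) = (x + 3)^4, so the eigenvalues are known. The minimal polynomial is
  m_A(x) = Π_λ (x − λ)^{k_λ}
where k_λ is the size of the *largest* Jordan block for λ (equivalently, the smallest k with (A − λI)^k v = 0 for every generalised eigenvector v of λ).

  λ = -3: largest Jordan block has size 3, contributing (x + 3)^3

So m_A(x) = (x + 3)^3 = x^3 + 9*x^2 + 27*x + 27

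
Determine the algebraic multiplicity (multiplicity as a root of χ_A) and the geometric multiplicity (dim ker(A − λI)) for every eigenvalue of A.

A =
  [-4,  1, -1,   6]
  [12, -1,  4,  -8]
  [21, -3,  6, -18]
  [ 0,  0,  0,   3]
λ = -1: alg = 2, geom = 1; λ = 3: alg = 2, geom = 2

Step 1 — factor the characteristic polynomial to read off the algebraic multiplicities:
  χ_A(x) = (x - 3)^2*(x + 1)^2

Step 2 — compute geometric multiplicities via the rank-nullity identity g(λ) = n − rank(A − λI):
  rank(A − (-1)·I) = 3, so dim ker(A − (-1)·I) = n − 3 = 1
  rank(A − (3)·I) = 2, so dim ker(A − (3)·I) = n − 2 = 2

Summary:
  λ = -1: algebraic multiplicity = 2, geometric multiplicity = 1
  λ = 3: algebraic multiplicity = 2, geometric multiplicity = 2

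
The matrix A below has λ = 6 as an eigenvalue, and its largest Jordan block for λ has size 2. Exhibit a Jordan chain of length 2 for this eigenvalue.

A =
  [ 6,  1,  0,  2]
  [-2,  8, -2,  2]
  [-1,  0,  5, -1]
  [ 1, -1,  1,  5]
A Jordan chain for λ = 6 of length 2:
v_1 = (0, -2, -1, 1)ᵀ
v_2 = (1, 0, 0, 0)ᵀ

Let N = A − (6)·I. We want v_2 with N^2 v_2 = 0 but N^1 v_2 ≠ 0; then v_{j-1} := N · v_j for j = 2, …, 2.

Pick v_2 = (1, 0, 0, 0)ᵀ.
Then v_1 = N · v_2 = (0, -2, -1, 1)ᵀ.

Sanity check: (A − (6)·I) v_1 = (0, 0, 0, 0)ᵀ = 0. ✓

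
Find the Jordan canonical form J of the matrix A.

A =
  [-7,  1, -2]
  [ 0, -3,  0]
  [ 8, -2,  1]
J_2(-3) ⊕ J_1(-3)

The characteristic polynomial is
  det(x·I − A) = x^3 + 9*x^2 + 27*x + 27 = (x + 3)^3

Eigenvalues and multiplicities (the geometric multiplicity of λ is n − rank(A − λI), which equals the number of Jordan blocks for λ):
  λ = -3: algebraic multiplicity = 3, geometric multiplicity = 2

Determining the block sizes for each eigenvalue:
  λ = -3: 2 blocks summing to 3 forces exactly one block of size 2 and the rest size 1 → block sizes [2, 1]

Assembling the blocks gives a Jordan form
J =
  [-3,  1,  0]
  [ 0, -3,  0]
  [ 0,  0, -3]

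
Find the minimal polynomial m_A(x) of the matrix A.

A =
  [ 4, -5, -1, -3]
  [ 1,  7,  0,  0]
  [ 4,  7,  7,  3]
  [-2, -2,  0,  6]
x^3 - 18*x^2 + 108*x - 216

The characteristic polynomial is χ_A(x) = (x - 6)^4, so the eigenvalues are known. The minimal polynomial is
  m_A(x) = Π_λ (x − λ)^{k_λ}
where k_λ is the size of the *largest* Jordan block for λ (equivalently, the smallest k with (A − λI)^k v = 0 for every generalised eigenvector v of λ).

  λ = 6: largest Jordan block has size 3, contributing (x − 6)^3

So m_A(x) = (x - 6)^3 = x^3 - 18*x^2 + 108*x - 216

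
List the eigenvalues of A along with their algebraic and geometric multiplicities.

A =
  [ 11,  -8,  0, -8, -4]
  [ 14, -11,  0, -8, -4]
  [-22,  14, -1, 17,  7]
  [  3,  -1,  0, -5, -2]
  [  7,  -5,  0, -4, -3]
λ = -3: alg = 2, geom = 1; λ = -1: alg = 3, geom = 2

Step 1 — factor the characteristic polynomial to read off the algebraic multiplicities:
  χ_A(x) = (x + 1)^3*(x + 3)^2

Step 2 — compute geometric multiplicities via the rank-nullity identity g(λ) = n − rank(A − λI):
  rank(A − (-3)·I) = 4, so dim ker(A − (-3)·I) = n − 4 = 1
  rank(A − (-1)·I) = 3, so dim ker(A − (-1)·I) = n − 3 = 2

Summary:
  λ = -3: algebraic multiplicity = 2, geometric multiplicity = 1
  λ = -1: algebraic multiplicity = 3, geometric multiplicity = 2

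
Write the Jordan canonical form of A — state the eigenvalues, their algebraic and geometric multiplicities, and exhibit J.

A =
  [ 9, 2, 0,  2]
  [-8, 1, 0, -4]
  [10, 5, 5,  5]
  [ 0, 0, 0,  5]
J_2(5) ⊕ J_1(5) ⊕ J_1(5)

The characteristic polynomial is
  det(x·I − A) = x^4 - 20*x^3 + 150*x^2 - 500*x + 625 = (x - 5)^4

Eigenvalues and multiplicities (the geometric multiplicity of λ is n − rank(A − λI), which equals the number of Jordan blocks for λ):
  λ = 5: algebraic multiplicity = 4, geometric multiplicity = 3

Determining the block sizes for each eigenvalue:
  λ = 5: 3 blocks summing to 4 forces exactly one block of size 2 and the rest size 1 → block sizes [2, 1, 1]

Assembling the blocks gives a Jordan form
J =
  [5, 1, 0, 0]
  [0, 5, 0, 0]
  [0, 0, 5, 0]
  [0, 0, 0, 5]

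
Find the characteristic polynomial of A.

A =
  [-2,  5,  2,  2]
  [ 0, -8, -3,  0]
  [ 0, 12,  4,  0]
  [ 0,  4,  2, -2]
x^4 + 8*x^3 + 24*x^2 + 32*x + 16

Expanding det(x·I − A) (e.g. by cofactor expansion or by noting that A is similar to its Jordan form J, which has the same characteristic polynomial as A) gives
  χ_A(x) = x^4 + 8*x^3 + 24*x^2 + 32*x + 16
which factors as (x + 2)^4. The eigenvalues (with algebraic multiplicities) are λ = -2 with multiplicity 4.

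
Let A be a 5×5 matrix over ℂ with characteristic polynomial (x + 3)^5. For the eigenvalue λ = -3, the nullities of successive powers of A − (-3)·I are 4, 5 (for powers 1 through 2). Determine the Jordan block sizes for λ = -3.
Block sizes for λ = -3: [2, 1, 1, 1]

From the dimensions of kernels of powers, the number of Jordan blocks of size at least j is d_j − d_{j−1} where d_j = dim ker(N^j) (with d_0 = 0). Computing the differences gives [4, 1].
The number of blocks of size exactly k is (#blocks of size ≥ k) − (#blocks of size ≥ k + 1), so the partition is: 3 block(s) of size 1, 1 block(s) of size 2.
In nonincreasing order the block sizes are [2, 1, 1, 1].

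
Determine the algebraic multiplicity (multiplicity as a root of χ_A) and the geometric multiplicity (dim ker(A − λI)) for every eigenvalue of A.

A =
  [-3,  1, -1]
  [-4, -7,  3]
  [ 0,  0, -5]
λ = -5: alg = 3, geom = 1

Step 1 — factor the characteristic polynomial to read off the algebraic multiplicities:
  χ_A(x) = (x + 5)^3

Step 2 — compute geometric multiplicities via the rank-nullity identity g(λ) = n − rank(A − λI):
  rank(A − (-5)·I) = 2, so dim ker(A − (-5)·I) = n − 2 = 1

Summary:
  λ = -5: algebraic multiplicity = 3, geometric multiplicity = 1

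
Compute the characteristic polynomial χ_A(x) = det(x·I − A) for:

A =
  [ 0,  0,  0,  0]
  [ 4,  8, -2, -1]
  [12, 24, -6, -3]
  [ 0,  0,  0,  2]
x^4 - 4*x^3 + 4*x^2

Expanding det(x·I − A) (e.g. by cofactor expansion or by noting that A is similar to its Jordan form J, which has the same characteristic polynomial as A) gives
  χ_A(x) = x^4 - 4*x^3 + 4*x^2
which factors as x^2*(x - 2)^2. The eigenvalues (with algebraic multiplicities) are λ = 0 with multiplicity 2, λ = 2 with multiplicity 2.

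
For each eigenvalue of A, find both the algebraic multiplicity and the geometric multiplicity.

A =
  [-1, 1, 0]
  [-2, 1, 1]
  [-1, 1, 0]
λ = 0: alg = 3, geom = 1

Step 1 — factor the characteristic polynomial to read off the algebraic multiplicities:
  χ_A(x) = x^3

Step 2 — compute geometric multiplicities via the rank-nullity identity g(λ) = n − rank(A − λI):
  rank(A − (0)·I) = 2, so dim ker(A − (0)·I) = n − 2 = 1

Summary:
  λ = 0: algebraic multiplicity = 3, geometric multiplicity = 1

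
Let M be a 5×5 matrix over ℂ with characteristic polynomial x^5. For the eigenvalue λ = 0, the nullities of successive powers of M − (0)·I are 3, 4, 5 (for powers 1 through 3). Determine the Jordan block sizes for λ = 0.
Block sizes for λ = 0: [3, 1, 1]

From the dimensions of kernels of powers, the number of Jordan blocks of size at least j is d_j − d_{j−1} where d_j = dim ker(N^j) (with d_0 = 0). Computing the differences gives [3, 1, 1].
The number of blocks of size exactly k is (#blocks of size ≥ k) − (#blocks of size ≥ k + 1), so the partition is: 2 block(s) of size 1, 1 block(s) of size 3.
In nonincreasing order the block sizes are [3, 1, 1].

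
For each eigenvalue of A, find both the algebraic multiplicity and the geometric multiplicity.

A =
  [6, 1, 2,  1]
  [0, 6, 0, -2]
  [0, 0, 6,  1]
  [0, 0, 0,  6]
λ = 6: alg = 4, geom = 2

Step 1 — factor the characteristic polynomial to read off the algebraic multiplicities:
  χ_A(x) = (x - 6)^4

Step 2 — compute geometric multiplicities via the rank-nullity identity g(λ) = n − rank(A − λI):
  rank(A − (6)·I) = 2, so dim ker(A − (6)·I) = n − 2 = 2

Summary:
  λ = 6: algebraic multiplicity = 4, geometric multiplicity = 2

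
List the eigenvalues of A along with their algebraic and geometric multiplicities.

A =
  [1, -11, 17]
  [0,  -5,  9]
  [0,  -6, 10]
λ = 1: alg = 2, geom = 1; λ = 4: alg = 1, geom = 1

Step 1 — factor the characteristic polynomial to read off the algebraic multiplicities:
  χ_A(x) = (x - 4)*(x - 1)^2

Step 2 — compute geometric multiplicities via the rank-nullity identity g(λ) = n − rank(A − λI):
  rank(A − (1)·I) = 2, so dim ker(A − (1)·I) = n − 2 = 1
  rank(A − (4)·I) = 2, so dim ker(A − (4)·I) = n − 2 = 1

Summary:
  λ = 1: algebraic multiplicity = 2, geometric multiplicity = 1
  λ = 4: algebraic multiplicity = 1, geometric multiplicity = 1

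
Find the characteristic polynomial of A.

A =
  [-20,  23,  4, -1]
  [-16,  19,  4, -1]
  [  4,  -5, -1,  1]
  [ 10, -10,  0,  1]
x^4 + x^3 - 9*x^2 + 11*x - 4

Expanding det(x·I − A) (e.g. by cofactor expansion or by noting that A is similar to its Jordan form J, which has the same characteristic polynomial as A) gives
  χ_A(x) = x^4 + x^3 - 9*x^2 + 11*x - 4
which factors as (x - 1)^3*(x + 4). The eigenvalues (with algebraic multiplicities) are λ = -4 with multiplicity 1, λ = 1 with multiplicity 3.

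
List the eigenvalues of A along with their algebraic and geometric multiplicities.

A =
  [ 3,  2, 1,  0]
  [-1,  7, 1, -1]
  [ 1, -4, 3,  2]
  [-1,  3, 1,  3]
λ = 4: alg = 4, geom = 2

Step 1 — factor the characteristic polynomial to read off the algebraic multiplicities:
  χ_A(x) = (x - 4)^4

Step 2 — compute geometric multiplicities via the rank-nullity identity g(λ) = n − rank(A − λI):
  rank(A − (4)·I) = 2, so dim ker(A − (4)·I) = n − 2 = 2

Summary:
  λ = 4: algebraic multiplicity = 4, geometric multiplicity = 2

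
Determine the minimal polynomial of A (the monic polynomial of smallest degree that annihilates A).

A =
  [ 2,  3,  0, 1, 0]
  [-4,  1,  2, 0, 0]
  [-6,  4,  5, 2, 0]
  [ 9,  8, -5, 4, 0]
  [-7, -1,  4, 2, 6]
x^4 - 15*x^3 + 81*x^2 - 189*x + 162

The characteristic polynomial is χ_A(x) = (x - 6)*(x - 3)^4, so the eigenvalues are known. The minimal polynomial is
  m_A(x) = Π_λ (x − λ)^{k_λ}
where k_λ is the size of the *largest* Jordan block for λ (equivalently, the smallest k with (A − λI)^k v = 0 for every generalised eigenvector v of λ).

  λ = 3: largest Jordan block has size 3, contributing (x − 3)^3
  λ = 6: largest Jordan block has size 1, contributing (x − 6)

So m_A(x) = (x - 6)*(x - 3)^3 = x^4 - 15*x^3 + 81*x^2 - 189*x + 162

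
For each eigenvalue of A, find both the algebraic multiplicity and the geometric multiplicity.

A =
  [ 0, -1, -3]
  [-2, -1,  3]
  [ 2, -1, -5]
λ = -2: alg = 3, geom = 2

Step 1 — factor the characteristic polynomial to read off the algebraic multiplicities:
  χ_A(x) = (x + 2)^3

Step 2 — compute geometric multiplicities via the rank-nullity identity g(λ) = n − rank(A − λI):
  rank(A − (-2)·I) = 1, so dim ker(A − (-2)·I) = n − 1 = 2

Summary:
  λ = -2: algebraic multiplicity = 3, geometric multiplicity = 2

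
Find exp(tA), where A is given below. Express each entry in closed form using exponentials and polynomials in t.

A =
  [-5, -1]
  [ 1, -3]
e^{tA} =
  [-t*exp(-4*t) + exp(-4*t), -t*exp(-4*t)]
  [t*exp(-4*t), t*exp(-4*t) + exp(-4*t)]

Strategy: write A = P · J · P⁻¹ where J is a Jordan canonical form, so e^{tA} = P · e^{tJ} · P⁻¹, and e^{tJ} can be computed block-by-block.

A has Jordan form
J =
  [-4,  1]
  [ 0, -4]
(up to reordering of blocks).

Per-block formulas:
  For a 2×2 Jordan block J_2(-4): exp(t · J_2(-4)) = e^(-4t)·(I + t·N), where N is the 2×2 nilpotent shift.

After assembling e^{tJ} and conjugating by P, we get:

e^{tA} =
  [-t*exp(-4*t) + exp(-4*t), -t*exp(-4*t)]
  [t*exp(-4*t), t*exp(-4*t) + exp(-4*t)]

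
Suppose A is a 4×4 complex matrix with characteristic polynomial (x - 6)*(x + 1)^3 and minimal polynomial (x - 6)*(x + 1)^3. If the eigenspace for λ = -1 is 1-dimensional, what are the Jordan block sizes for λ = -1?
Block sizes for λ = -1: [3]

Step 1 — from the characteristic polynomial, algebraic multiplicity of λ = -1 is 3. From dim ker(A − (-1)·I) = 1, there are exactly 1 Jordan blocks for λ = -1.
Step 2 — from the minimal polynomial, the factor (x + 1)^3 tells us the largest block for λ = -1 has size 3.
Step 3 — with total size 3, 1 blocks, and largest block 3, the block sizes (in nonincreasing order) are [3].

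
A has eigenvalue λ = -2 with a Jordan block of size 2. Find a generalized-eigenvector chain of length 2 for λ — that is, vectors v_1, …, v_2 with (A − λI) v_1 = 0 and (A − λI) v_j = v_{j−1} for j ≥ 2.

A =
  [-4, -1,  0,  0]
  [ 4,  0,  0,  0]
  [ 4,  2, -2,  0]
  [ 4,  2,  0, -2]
A Jordan chain for λ = -2 of length 2:
v_1 = (-2, 4, 4, 4)ᵀ
v_2 = (1, 0, 0, 0)ᵀ

Let N = A − (-2)·I. We want v_2 with N^2 v_2 = 0 but N^1 v_2 ≠ 0; then v_{j-1} := N · v_j for j = 2, …, 2.

Pick v_2 = (1, 0, 0, 0)ᵀ.
Then v_1 = N · v_2 = (-2, 4, 4, 4)ᵀ.

Sanity check: (A − (-2)·I) v_1 = (0, 0, 0, 0)ᵀ = 0. ✓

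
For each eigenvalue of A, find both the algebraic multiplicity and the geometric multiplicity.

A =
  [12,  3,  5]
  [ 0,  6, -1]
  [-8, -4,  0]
λ = 6: alg = 3, geom = 1

Step 1 — factor the characteristic polynomial to read off the algebraic multiplicities:
  χ_A(x) = (x - 6)^3

Step 2 — compute geometric multiplicities via the rank-nullity identity g(λ) = n − rank(A − λI):
  rank(A − (6)·I) = 2, so dim ker(A − (6)·I) = n − 2 = 1

Summary:
  λ = 6: algebraic multiplicity = 3, geometric multiplicity = 1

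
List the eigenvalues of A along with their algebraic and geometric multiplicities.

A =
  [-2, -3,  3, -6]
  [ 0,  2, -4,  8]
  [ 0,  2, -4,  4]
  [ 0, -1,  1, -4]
λ = -2: alg = 4, geom = 3

Step 1 — factor the characteristic polynomial to read off the algebraic multiplicities:
  χ_A(x) = (x + 2)^4

Step 2 — compute geometric multiplicities via the rank-nullity identity g(λ) = n − rank(A − λI):
  rank(A − (-2)·I) = 1, so dim ker(A − (-2)·I) = n − 1 = 3

Summary:
  λ = -2: algebraic multiplicity = 4, geometric multiplicity = 3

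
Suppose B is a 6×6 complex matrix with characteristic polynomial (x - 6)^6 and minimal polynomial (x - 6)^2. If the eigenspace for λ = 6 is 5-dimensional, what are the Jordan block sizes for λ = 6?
Block sizes for λ = 6: [2, 1, 1, 1, 1]

Step 1 — from the characteristic polynomial, algebraic multiplicity of λ = 6 is 6. From dim ker(B − (6)·I) = 5, there are exactly 5 Jordan blocks for λ = 6.
Step 2 — from the minimal polynomial, the factor (x − 6)^2 tells us the largest block for λ = 6 has size 2.
Step 3 — with total size 6, 5 blocks, and largest block 2, the block sizes (in nonincreasing order) are [2, 1, 1, 1, 1].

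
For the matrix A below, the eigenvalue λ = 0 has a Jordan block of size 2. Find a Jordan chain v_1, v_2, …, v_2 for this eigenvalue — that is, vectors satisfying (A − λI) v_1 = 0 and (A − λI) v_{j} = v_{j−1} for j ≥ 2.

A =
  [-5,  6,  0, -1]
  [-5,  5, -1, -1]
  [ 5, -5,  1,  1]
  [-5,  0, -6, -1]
A Jordan chain for λ = 0 of length 2:
v_1 = (-5, -5, 5, -5)ᵀ
v_2 = (1, 0, 0, 0)ᵀ

Let N = A − (0)·I. We want v_2 with N^2 v_2 = 0 but N^1 v_2 ≠ 0; then v_{j-1} := N · v_j for j = 2, …, 2.

Pick v_2 = (1, 0, 0, 0)ᵀ.
Then v_1 = N · v_2 = (-5, -5, 5, -5)ᵀ.

Sanity check: (A − (0)·I) v_1 = (0, 0, 0, 0)ᵀ = 0. ✓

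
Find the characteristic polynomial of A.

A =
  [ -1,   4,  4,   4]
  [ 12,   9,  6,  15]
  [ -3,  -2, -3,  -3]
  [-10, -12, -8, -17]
x^4 + 12*x^3 + 54*x^2 + 108*x + 81

Expanding det(x·I − A) (e.g. by cofactor expansion or by noting that A is similar to its Jordan form J, which has the same characteristic polynomial as A) gives
  χ_A(x) = x^4 + 12*x^3 + 54*x^2 + 108*x + 81
which factors as (x + 3)^4. The eigenvalues (with algebraic multiplicities) are λ = -3 with multiplicity 4.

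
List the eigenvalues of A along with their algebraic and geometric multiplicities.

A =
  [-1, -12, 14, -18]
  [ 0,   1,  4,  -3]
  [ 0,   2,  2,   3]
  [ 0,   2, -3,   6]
λ = -1: alg = 1, geom = 1; λ = 3: alg = 3, geom = 1

Step 1 — factor the characteristic polynomial to read off the algebraic multiplicities:
  χ_A(x) = (x - 3)^3*(x + 1)

Step 2 — compute geometric multiplicities via the rank-nullity identity g(λ) = n − rank(A − λI):
  rank(A − (-1)·I) = 3, so dim ker(A − (-1)·I) = n − 3 = 1
  rank(A − (3)·I) = 3, so dim ker(A − (3)·I) = n − 3 = 1

Summary:
  λ = -1: algebraic multiplicity = 1, geometric multiplicity = 1
  λ = 3: algebraic multiplicity = 3, geometric multiplicity = 1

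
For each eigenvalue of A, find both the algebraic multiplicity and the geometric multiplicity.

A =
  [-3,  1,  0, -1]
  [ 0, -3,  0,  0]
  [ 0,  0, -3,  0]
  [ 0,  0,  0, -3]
λ = -3: alg = 4, geom = 3

Step 1 — factor the characteristic polynomial to read off the algebraic multiplicities:
  χ_A(x) = (x + 3)^4

Step 2 — compute geometric multiplicities via the rank-nullity identity g(λ) = n − rank(A − λI):
  rank(A − (-3)·I) = 1, so dim ker(A − (-3)·I) = n − 1 = 3

Summary:
  λ = -3: algebraic multiplicity = 4, geometric multiplicity = 3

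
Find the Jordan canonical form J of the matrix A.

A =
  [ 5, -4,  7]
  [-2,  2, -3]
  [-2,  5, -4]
J_3(1)

The characteristic polynomial is
  det(x·I − A) = x^3 - 3*x^2 + 3*x - 1 = (x - 1)^3

Eigenvalues and multiplicities (the geometric multiplicity of λ is n − rank(A − λI), which equals the number of Jordan blocks for λ):
  λ = 1: algebraic multiplicity = 3, geometric multiplicity = 1

Determining the block sizes for each eigenvalue:
  λ = 1: one block (gm = 1), so the single block has size am = 3 → block sizes [3]

Assembling the blocks gives a Jordan form
J =
  [1, 1, 0]
  [0, 1, 1]
  [0, 0, 1]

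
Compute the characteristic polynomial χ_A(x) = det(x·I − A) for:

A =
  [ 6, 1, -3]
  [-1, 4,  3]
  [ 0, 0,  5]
x^3 - 15*x^2 + 75*x - 125

Expanding det(x·I − A) (e.g. by cofactor expansion or by noting that A is similar to its Jordan form J, which has the same characteristic polynomial as A) gives
  χ_A(x) = x^3 - 15*x^2 + 75*x - 125
which factors as (x - 5)^3. The eigenvalues (with algebraic multiplicities) are λ = 5 with multiplicity 3.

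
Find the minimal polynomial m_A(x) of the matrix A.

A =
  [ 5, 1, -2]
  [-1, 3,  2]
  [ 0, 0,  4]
x^2 - 8*x + 16

The characteristic polynomial is χ_A(x) = (x - 4)^3, so the eigenvalues are known. The minimal polynomial is
  m_A(x) = Π_λ (x − λ)^{k_λ}
where k_λ is the size of the *largest* Jordan block for λ (equivalently, the smallest k with (A − λI)^k v = 0 for every generalised eigenvector v of λ).

  λ = 4: largest Jordan block has size 2, contributing (x − 4)^2

So m_A(x) = (x - 4)^2 = x^2 - 8*x + 16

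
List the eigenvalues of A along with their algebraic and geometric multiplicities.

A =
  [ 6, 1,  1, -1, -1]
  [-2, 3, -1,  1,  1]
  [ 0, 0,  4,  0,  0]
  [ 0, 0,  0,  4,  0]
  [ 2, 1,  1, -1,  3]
λ = 4: alg = 5, geom = 4

Step 1 — factor the characteristic polynomial to read off the algebraic multiplicities:
  χ_A(x) = (x - 4)^5

Step 2 — compute geometric multiplicities via the rank-nullity identity g(λ) = n − rank(A − λI):
  rank(A − (4)·I) = 1, so dim ker(A − (4)·I) = n − 1 = 4

Summary:
  λ = 4: algebraic multiplicity = 5, geometric multiplicity = 4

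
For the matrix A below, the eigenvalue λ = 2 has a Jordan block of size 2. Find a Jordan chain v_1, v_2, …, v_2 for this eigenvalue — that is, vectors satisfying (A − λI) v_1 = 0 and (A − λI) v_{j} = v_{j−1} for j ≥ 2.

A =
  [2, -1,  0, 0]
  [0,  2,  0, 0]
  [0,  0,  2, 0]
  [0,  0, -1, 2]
A Jordan chain for λ = 2 of length 2:
v_1 = (-1, 0, 0, 0)ᵀ
v_2 = (0, 1, 0, 0)ᵀ

Let N = A − (2)·I. We want v_2 with N^2 v_2 = 0 but N^1 v_2 ≠ 0; then v_{j-1} := N · v_j for j = 2, …, 2.

Pick v_2 = (0, 1, 0, 0)ᵀ.
Then v_1 = N · v_2 = (-1, 0, 0, 0)ᵀ.

Sanity check: (A − (2)·I) v_1 = (0, 0, 0, 0)ᵀ = 0. ✓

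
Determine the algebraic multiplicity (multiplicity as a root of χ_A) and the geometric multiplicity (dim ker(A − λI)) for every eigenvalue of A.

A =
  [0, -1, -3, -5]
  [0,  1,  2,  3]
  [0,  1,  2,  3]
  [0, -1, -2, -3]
λ = 0: alg = 4, geom = 2

Step 1 — factor the characteristic polynomial to read off the algebraic multiplicities:
  χ_A(x) = x^4

Step 2 — compute geometric multiplicities via the rank-nullity identity g(λ) = n − rank(A − λI):
  rank(A − (0)·I) = 2, so dim ker(A − (0)·I) = n − 2 = 2

Summary:
  λ = 0: algebraic multiplicity = 4, geometric multiplicity = 2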